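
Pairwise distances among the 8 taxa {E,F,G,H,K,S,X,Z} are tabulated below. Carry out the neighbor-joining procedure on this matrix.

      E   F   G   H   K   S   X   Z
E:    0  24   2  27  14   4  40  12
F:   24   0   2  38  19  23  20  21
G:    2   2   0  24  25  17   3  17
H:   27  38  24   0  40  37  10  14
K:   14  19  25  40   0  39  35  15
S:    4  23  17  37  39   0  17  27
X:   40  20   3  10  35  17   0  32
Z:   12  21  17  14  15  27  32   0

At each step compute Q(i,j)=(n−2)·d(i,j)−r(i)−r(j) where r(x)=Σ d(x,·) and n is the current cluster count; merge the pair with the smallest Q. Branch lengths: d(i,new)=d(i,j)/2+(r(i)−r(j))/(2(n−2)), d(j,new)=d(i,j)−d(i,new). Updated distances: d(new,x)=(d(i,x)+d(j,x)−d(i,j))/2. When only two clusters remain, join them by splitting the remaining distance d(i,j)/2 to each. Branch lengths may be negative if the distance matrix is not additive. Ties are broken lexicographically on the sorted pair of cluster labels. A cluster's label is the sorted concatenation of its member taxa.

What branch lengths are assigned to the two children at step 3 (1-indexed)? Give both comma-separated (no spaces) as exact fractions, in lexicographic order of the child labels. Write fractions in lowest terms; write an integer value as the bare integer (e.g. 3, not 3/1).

175/16,65/16

step 1: merge (H,X) at d=10, Q=-287; branch lengths H→31/4, X→9/4; new cluster HX
  updated: d(E,HX)=57/2, d(F,HX)=24, d(G,HX)=17/2, d(HX,K)=65/2, d(HX,S)=22, d(HX,Z)=18
step 2: merge (E,S) at d=4, Q=-393/2; branch lengths E→-11/4, S→27/4; new cluster ES
  updated: d(ES,F)=43/2, d(ES,G)=15/2, d(ES,HX)=93/4, d(ES,K)=49/2, d(ES,Z)=35/2
step 3: merge (K,Z) at d=15, Q=-289/2; branch lengths K→175/16, Z→65/16; new cluster KZ
  updated: d(ES,KZ)=27/2, d(F,KZ)=25/2, d(G,KZ)=27/2, d(HX,KZ)=71/4
step 4: merge (F,G) at d=2, Q=-171/2; branch lengths F→23/4, G→-15/4; new cluster FG
  updated: d(ES,FG)=27/2, d(FG,HX)=61/4, d(FG,KZ)=12
step 5: merge (ES,KZ) at d=27/2, Q=-133/2; branch lengths ES→17/2, KZ→5; new cluster EKSZ
  updated: d(EKSZ,FG)=6, d(EKSZ,HX)=55/4
step 6: merge (EKSZ,FG) at d=6, Q=-35; branch lengths EKSZ→9/4, FG→15/4; new cluster EFGKSZ
  updated: d(EFGKSZ,HX)=23/2
step 7: merge (EFGKSZ,HX) at d=23/2; branch lengths EFGKSZ→23/4, HX→23/4; new cluster EFGHKSXZ
final tree: ((((E:-11/4,S:27/4):17/2,(K:175/16,Z:65/16):5):9/4,(F:23/4,G:-15/4):15/4):23/4,(H:31/4,X:9/4):23/4)
total length: 62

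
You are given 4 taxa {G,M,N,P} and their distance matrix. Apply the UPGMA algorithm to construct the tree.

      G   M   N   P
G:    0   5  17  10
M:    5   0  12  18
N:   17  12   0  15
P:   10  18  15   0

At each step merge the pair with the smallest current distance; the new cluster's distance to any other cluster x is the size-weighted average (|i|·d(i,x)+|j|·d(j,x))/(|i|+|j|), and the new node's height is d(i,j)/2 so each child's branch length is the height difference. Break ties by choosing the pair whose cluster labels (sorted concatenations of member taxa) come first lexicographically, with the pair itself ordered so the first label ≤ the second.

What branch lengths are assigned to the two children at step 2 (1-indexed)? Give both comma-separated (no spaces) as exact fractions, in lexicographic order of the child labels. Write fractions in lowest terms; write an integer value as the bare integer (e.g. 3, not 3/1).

9/2,7

iteration 1: select G,M (d=5); attach at lengths (5/2, 5/2); label the merged cluster GM
  updated: d(GM,N)=29/2, d(GM,P)=14
iteration 2: select GM,P (d=14); attach at lengths (9/2, 7); label the merged cluster GMP
  updated: d(GMP,N)=44/3
iteration 3: select GMP,N (d=44/3); attach at lengths (1/3, 22/3); label the merged cluster GMNP
final tree: (((G:5/2,M:5/2):9/2,P:7):1/3,N:22/3)
total length: 145/6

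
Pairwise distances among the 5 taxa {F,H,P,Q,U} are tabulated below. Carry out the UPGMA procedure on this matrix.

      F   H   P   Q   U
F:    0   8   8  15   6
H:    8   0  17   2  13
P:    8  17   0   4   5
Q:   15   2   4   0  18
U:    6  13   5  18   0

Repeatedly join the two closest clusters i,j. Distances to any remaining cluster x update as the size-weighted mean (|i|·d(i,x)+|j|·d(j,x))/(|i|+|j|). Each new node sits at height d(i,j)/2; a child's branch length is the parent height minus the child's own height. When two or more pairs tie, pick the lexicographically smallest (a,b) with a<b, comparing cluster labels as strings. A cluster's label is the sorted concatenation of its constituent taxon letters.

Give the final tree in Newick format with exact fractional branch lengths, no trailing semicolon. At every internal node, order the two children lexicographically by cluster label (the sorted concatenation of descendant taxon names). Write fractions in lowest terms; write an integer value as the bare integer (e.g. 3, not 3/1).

iteration 1: select H,Q (d=2); attach at lengths (1, 1); label the merged cluster HQ
  updated: d(F,HQ)=23/2, d(HQ,P)=21/2, d(HQ,U)=31/2
iteration 2: select P,U (d=5); attach at lengths (5/2, 5/2); label the merged cluster PU
  updated: d(F,PU)=7, d(HQ,PU)=13
iteration 3: select F,PU (d=7); attach at lengths (7/2, 1); label the merged cluster FPU
  updated: d(FPU,HQ)=25/2
iteration 4: select FPU,HQ (d=25/2); attach at lengths (11/4, 21/4); label the merged cluster FHPQU
final tree: ((F:7/2,(P:5/2,U:5/2):1):11/4,(H:1,Q:1):21/4)
total length: 39/2

((F:7/2,(P:5/2,U:5/2):1):11/4,(H:1,Q:1):21/4)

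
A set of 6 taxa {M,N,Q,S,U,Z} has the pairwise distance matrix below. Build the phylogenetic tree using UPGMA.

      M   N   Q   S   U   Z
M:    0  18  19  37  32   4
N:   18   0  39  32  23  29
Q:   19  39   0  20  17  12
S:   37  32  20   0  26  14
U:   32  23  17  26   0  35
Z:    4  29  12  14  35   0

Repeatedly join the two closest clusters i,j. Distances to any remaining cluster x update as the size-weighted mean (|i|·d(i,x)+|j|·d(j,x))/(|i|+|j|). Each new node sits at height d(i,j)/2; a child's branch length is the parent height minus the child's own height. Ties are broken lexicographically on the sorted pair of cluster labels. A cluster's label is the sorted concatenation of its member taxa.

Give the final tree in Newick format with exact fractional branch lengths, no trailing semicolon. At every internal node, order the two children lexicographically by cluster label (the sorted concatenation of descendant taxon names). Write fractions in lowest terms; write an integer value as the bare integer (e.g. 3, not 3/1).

((((M:2,Z:2):23/4,Q:31/4):49/12,S:71/6):29/12,(N:23/2,U:23/2):11/4)

1. join M+Z (d=4) ⇒ MZ; edges |M|=2, |Z|=2
  updated: d(MZ,N)=47/2, d(MZ,Q)=31/2, d(MZ,S)=51/2, d(MZ,U)=67/2
2. join MZ+Q (d=31/2) ⇒ MQZ; edges |MZ|=23/4, |Q|=31/4
  updated: d(MQZ,N)=86/3, d(MQZ,S)=71/3, d(MQZ,U)=28
3. join N+U (d=23) ⇒ NU; edges |N|=23/2, |U|=23/2
  updated: d(MQZ,NU)=85/3, d(NU,S)=29
4. join MQZ+S (d=71/3) ⇒ MQSZ; edges |MQZ|=49/12, |S|=71/6
  updated: d(MQSZ,NU)=57/2
5. join MQSZ+NU (d=57/2) ⇒ MNQSUZ; edges |MQSZ|=29/12, |NU|=11/4
final tree: ((((M:2,Z:2):23/4,Q:31/4):49/12,S:71/6):29/12,(N:23/2,U:23/2):11/4)
total length: 739/12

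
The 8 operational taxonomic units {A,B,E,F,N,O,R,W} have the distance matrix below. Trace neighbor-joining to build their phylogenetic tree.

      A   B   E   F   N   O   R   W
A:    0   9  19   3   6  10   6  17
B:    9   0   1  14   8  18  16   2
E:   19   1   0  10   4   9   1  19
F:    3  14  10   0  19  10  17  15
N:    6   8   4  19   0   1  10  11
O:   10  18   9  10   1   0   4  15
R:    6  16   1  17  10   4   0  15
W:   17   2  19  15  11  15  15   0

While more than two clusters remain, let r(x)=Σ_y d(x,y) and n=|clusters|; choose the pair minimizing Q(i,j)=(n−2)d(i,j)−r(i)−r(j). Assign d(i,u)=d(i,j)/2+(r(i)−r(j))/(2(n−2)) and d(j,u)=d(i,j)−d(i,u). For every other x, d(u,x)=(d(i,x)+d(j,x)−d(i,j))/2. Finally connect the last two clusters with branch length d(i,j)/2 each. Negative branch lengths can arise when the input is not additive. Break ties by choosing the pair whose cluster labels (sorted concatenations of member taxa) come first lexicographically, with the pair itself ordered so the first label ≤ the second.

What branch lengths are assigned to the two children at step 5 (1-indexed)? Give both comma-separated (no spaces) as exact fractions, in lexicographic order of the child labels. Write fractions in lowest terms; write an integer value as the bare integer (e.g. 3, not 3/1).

5,25/4

iteration 1: select B,W (d=2, Q=-150); attach at lengths (-7/6, 19/6); label the merged cluster BW
  updated: d(A,BW)=12, d(BW,E)=9, d(BW,F)=27/2, d(BW,N)=17/2, d(BW,O)=31/2, d(BW,R)=29/2
iteration 2: select A,F (d=3, Q=-227/2); attach at lengths (-3/20, 63/20); label the merged cluster AF
  updated: d(AF,BW)=45/4, d(AF,E)=13, d(AF,N)=11, d(AF,O)=17/2, d(AF,R)=10
iteration 3: select E,R (d=1, Q=-143/2); attach at lengths (1/16, 15/16); label the merged cluster ER
  updated: d(AF,ER)=11, d(BW,ER)=45/4, d(ER,N)=13/2, d(ER,O)=6
iteration 4: select N,O (d=1, Q=-55); attach at lengths (-1/6, 7/6); label the merged cluster NO
  updated: d(AF,NO)=37/4, d(BW,NO)=23/2, d(ER,NO)=23/4
iteration 5: select AF,BW (d=45/4, Q=-43); attach at lengths (5, 25/4); label the merged cluster ABFW
  updated: d(ABFW,ER)=11/2, d(ABFW,NO)=19/4
iteration 6: select ABFW,ER (d=11/2, Q=-16); attach at lengths (9/4, 13/4); label the merged cluster ABEFRW
  updated: d(ABEFRW,NO)=5/2
iteration 7: select ABEFRW,NO (d=5/2); attach at lengths (5/4, 5/4); label the merged cluster ABEFNORW
final tree: ((((A:-3/20,F:63/20):5,(B:-7/6,W:19/6):25/4):9/4,(E:1/16,R:15/16):13/4):5/4,(N:-1/6,O:7/6):5/4)
total length: 105/4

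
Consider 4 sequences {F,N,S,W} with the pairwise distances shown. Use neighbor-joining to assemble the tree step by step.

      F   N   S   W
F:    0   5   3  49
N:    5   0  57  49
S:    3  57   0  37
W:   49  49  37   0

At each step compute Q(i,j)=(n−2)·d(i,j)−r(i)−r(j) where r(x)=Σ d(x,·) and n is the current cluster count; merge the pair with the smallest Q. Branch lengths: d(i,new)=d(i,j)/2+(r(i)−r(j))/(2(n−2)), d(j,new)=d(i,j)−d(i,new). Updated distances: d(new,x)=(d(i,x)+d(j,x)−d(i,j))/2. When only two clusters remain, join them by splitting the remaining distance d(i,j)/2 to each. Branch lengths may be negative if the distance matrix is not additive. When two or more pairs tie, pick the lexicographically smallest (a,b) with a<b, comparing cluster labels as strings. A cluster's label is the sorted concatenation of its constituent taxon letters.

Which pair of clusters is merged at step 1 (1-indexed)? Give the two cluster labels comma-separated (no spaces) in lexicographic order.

1. join F+N (d=5, Q=-158) ⇒ FN; edges |F|=-11, |N|=16
  updated: d(FN,S)=55/2, d(FN,W)=93/2
2. join FN+S (d=55/2, Q=-111) ⇒ FNS; edges |FN|=37/2, |S|=9
  updated: d(FNS,W)=28
3. join FNS+W (d=28) ⇒ FNSW; edges |FNS|=14, |W|=14
final tree: (((F:-11,N:16):37/2,S:9):14,W:14)
total length: 121/2

F,N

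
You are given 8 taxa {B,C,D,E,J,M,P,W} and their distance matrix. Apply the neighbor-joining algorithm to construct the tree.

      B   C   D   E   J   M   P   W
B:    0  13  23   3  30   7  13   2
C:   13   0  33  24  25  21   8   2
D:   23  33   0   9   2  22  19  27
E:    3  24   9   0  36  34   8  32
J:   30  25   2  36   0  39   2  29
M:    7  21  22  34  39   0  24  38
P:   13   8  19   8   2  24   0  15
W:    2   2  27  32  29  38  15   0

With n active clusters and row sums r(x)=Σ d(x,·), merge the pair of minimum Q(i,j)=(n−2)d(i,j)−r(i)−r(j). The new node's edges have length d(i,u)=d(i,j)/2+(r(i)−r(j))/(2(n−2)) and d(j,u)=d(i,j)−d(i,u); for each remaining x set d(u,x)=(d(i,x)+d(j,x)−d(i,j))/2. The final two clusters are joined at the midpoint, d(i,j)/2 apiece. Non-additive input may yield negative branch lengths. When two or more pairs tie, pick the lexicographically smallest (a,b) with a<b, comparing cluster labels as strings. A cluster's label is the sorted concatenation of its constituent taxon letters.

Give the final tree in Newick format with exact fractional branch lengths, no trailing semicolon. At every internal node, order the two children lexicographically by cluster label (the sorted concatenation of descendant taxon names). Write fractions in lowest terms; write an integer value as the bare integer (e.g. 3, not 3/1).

step 1: merge (D,J) at d=2, Q=-286; branch lengths D→-4/3, J→10/3; new cluster DJ
  updated: d(B,DJ)=51/2, d(C,DJ)=28, d(DJ,E)=43/2, d(DJ,M)=59/2, d(DJ,P)=19/2, d(DJ,W)=27
step 2: merge (C,W) at d=2, Q=-202; branch lengths C→-1, W→3; new cluster CW
  updated: d(B,CW)=13/2, d(CW,DJ)=53/2, d(CW,E)=27, d(CW,M)=57/2, d(CW,P)=21/2
step 3: merge (B,M) at d=7, Q=-150; branch lengths B→-5, M→12; new cluster BM
  updated: d(BM,CW)=14, d(BM,DJ)=24, d(BM,E)=15, d(BM,P)=15
step 4: merge (BM,CW) at d=14, Q=-104; branch lengths BM→16/3, CW→26/3; new cluster BCMW
  updated: d(BCMW,DJ)=73/4, d(BCMW,E)=14, d(BCMW,P)=23/4
step 5: merge (BCMW,E) at d=14, Q=-107/2; branch lengths BCMW→45/8, E→67/8; new cluster BCEMW
  updated: d(BCEMW,DJ)=103/8, d(BCEMW,P)=-1/8
step 6: merge (BCEMW,DJ) at d=103/8, Q=-89/4; branch lengths BCEMW→13/8, DJ→45/4; new cluster BCDEJMW
  updated: d(BCDEJMW,P)=-7/4
step 7: merge (BCDEJMW,P) at d=-7/4; branch lengths BCDEJMW→-7/8, P→-7/8; new cluster BCDEJMPW
final tree: (((((B:-5,M:12):16/3,(C:-1,W:3):26/3):45/8,E:67/8):13/8,(D:-4/3,J:10/3):45/4):-7/8,P:-7/8)
total length: 401/8

(((((B:-5,M:12):16/3,(C:-1,W:3):26/3):45/8,E:67/8):13/8,(D:-4/3,J:10/3):45/4):-7/8,P:-7/8)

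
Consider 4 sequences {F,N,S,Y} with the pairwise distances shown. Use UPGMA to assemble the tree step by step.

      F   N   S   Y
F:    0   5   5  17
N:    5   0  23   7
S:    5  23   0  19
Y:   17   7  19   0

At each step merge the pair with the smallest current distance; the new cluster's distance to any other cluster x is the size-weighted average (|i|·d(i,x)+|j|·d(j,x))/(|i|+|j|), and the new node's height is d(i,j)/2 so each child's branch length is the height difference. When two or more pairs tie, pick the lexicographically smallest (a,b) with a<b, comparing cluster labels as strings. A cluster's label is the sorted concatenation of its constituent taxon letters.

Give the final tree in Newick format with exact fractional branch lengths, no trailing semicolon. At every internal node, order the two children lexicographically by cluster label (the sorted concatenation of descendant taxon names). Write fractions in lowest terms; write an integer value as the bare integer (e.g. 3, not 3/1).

iteration 1: select F,N (d=5); attach at lengths (5/2, 5/2); label the merged cluster FN
  updated: d(FN,S)=14, d(FN,Y)=12
iteration 2: select FN,Y (d=12); attach at lengths (7/2, 6); label the merged cluster FNY
  updated: d(FNY,S)=47/3
iteration 3: select FNY,S (d=47/3); attach at lengths (11/6, 47/6); label the merged cluster FNSY
final tree: (((F:5/2,N:5/2):7/2,Y:6):11/6,S:47/6)
total length: 145/6

(((F:5/2,N:5/2):7/2,Y:6):11/6,S:47/6)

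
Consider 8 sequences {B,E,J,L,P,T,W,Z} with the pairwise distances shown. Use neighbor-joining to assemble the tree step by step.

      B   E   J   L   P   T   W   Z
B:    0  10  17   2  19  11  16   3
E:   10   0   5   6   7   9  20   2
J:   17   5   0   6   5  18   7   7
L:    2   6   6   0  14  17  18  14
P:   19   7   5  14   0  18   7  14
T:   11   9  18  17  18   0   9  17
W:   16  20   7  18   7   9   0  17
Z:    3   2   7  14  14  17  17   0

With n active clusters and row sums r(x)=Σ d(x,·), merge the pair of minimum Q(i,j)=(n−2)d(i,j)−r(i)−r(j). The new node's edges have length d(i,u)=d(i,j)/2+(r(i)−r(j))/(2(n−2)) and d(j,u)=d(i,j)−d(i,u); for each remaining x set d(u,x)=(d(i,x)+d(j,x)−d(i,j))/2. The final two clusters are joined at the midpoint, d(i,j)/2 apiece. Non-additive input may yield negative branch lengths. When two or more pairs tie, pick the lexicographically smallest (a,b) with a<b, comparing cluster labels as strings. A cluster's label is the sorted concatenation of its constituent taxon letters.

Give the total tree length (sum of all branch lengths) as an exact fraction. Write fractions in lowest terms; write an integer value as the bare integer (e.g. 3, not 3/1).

1. join B+L (d=2, Q=-143) ⇒ BL; edges |B|=13/12, |L|=11/12
  updated: d(BL,E)=7, d(BL,J)=21/2, d(BL,P)=31/2, d(BL,T)=13, d(BL,W)=16, d(BL,Z)=15/2
2. join T+W (d=9, Q=-115) ⇒ TW; edges |T|=53/10, |W|=37/10
  updated: d(BL,TW)=10, d(E,TW)=10, d(J,TW)=8, d(P,TW)=8, d(TW,Z)=25/2
3. join E+Z (d=2, Q=-66) ⇒ EZ; edges |E|=-1/2, |Z|=5/2
  updated: d(BL,EZ)=25/4, d(EZ,J)=5, d(EZ,P)=19/2, d(EZ,TW)=41/4
4. join BL+EZ (d=25/4, Q=-109/2) ⇒ BELZ; edges |BL|=5, |EZ|=5/4
  updated: d(BELZ,J)=37/8, d(BELZ,P)=75/8, d(BELZ,TW)=7
5. join BELZ+TW (d=7, Q=-30) ⇒ BELTWZ; edges |BELZ|=3, |TW|=4
  updated: d(BELTWZ,J)=45/16, d(BELTWZ,P)=83/16
6. join BELTWZ+J (d=45/16, Q=-13) ⇒ BEJLTWZ; edges |BELTWZ|=3/2, |J|=21/16
  updated: d(BEJLTWZ,P)=59/16
7. join BEJLTWZ+P (d=59/16) ⇒ BEJLPTWZ; edges |BEJLTWZ|=59/32, |P|=59/32
final tree: (((((B:13/12,L:11/12):5,(E:-1/2,Z:5/2):5/4):3,(T:53/10,W:37/10):4):3/2,J:21/16):59/32,P:59/32)
total length: 131/4

131/4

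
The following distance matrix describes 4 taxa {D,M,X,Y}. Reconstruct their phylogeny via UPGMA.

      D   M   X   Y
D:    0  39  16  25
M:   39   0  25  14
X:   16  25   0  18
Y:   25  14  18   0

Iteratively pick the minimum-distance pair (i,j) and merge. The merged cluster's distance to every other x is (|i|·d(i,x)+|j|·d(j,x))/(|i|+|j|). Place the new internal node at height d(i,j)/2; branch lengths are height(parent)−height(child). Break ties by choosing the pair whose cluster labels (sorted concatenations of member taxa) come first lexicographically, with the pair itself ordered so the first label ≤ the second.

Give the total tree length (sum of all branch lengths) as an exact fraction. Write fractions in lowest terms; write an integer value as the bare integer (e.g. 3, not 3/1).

167/4

step 1: merge (M,Y) at d=14; branch lengths M→7, Y→7; new cluster MY
  updated: d(D,MY)=32, d(MY,X)=43/2
step 2: merge (D,X) at d=16; branch lengths D→8, X→8; new cluster DX
  updated: d(DX,MY)=107/4
step 3: merge (DX,MY) at d=107/4; branch lengths DX→43/8, MY→51/8; new cluster DMXY
final tree: ((D:8,X:8):43/8,(M:7,Y:7):51/8)
total length: 167/4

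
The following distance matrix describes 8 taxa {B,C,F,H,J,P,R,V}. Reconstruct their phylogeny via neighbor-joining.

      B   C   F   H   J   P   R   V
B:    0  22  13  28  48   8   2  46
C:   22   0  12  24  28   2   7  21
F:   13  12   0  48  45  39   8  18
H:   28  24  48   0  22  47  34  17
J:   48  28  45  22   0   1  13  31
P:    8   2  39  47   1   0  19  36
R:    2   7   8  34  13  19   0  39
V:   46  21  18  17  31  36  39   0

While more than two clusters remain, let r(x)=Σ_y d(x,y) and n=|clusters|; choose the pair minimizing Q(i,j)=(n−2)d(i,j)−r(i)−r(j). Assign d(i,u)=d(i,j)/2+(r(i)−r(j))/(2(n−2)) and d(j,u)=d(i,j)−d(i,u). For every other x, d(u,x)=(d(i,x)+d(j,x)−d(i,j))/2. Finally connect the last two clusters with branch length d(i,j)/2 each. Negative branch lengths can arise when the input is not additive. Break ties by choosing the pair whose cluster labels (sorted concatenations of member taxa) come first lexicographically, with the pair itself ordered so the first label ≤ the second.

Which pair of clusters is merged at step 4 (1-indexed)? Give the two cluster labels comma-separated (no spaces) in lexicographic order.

BR,F

step 1: merge (J,P) at d=1, Q=-334; branch lengths J→7/2, P→-5/2; new cluster JP
  updated: d(B,JP)=55/2, d(C,JP)=29/2, d(F,JP)=83/2, d(H,JP)=34, d(JP,R)=31/2, d(JP,V)=33
step 2: merge (H,V) at d=17, Q=-274; branch lengths H→48/5, V→37/5; new cluster HV
  updated: d(B,HV)=57/2, d(C,HV)=14, d(F,HV)=49/2, d(HV,JP)=25, d(HV,R)=28
step 3: merge (B,R) at d=2, Q=-291/2; branch lengths B→81/16, R→-49/16; new cluster BR
  updated: d(BR,C)=27/2, d(BR,F)=19/2, d(BR,HV)=109/4, d(BR,JP)=41/2
step 4: merge (BR,F) at d=19/2, Q=-519/4; branch lengths BR→47/24, F→181/24; new cluster BFR
  updated: d(BFR,C)=8, d(BFR,HV)=169/8, d(BFR,JP)=105/4
step 5: merge (BFR,C) at d=8, Q=-607/8; branch lengths BFR→279/32, C→-23/32; new cluster BCFR
  updated: d(BCFR,HV)=217/16, d(BCFR,JP)=131/8
step 6: merge (BCFR,HV) at d=217/16, Q=-879/16; branch lengths BCFR→79/32, HV→355/32; new cluster BCFHRV
  updated: d(BCFHRV,JP)=445/32
step 7: merge (BCFHRV,JP) at d=445/32; branch lengths BCFHRV→445/64, JP→445/64; new cluster BCFHJPRV
final tree: (((((B:81/16,R:-49/16):47/24,F:181/24):279/32,C:-23/32):79/32,(H:48/5,V:37/5):355/32):445/64,(J:7/2,P:-5/2):445/64)
total length: 2079/32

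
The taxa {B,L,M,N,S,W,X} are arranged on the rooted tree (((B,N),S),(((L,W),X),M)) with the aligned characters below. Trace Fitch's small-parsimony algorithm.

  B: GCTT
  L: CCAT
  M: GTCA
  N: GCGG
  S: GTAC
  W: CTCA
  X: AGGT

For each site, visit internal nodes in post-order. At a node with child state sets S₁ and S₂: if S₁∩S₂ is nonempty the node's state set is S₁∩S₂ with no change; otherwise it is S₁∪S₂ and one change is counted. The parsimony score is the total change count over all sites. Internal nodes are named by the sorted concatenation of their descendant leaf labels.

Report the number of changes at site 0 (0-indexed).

2

site 0, node BN: B={G} ∩ N={G} → {G} (+0)
site 0, node BNS: BN={G} ∩ S={G} → {G} (+0)
site 0, node LW: L={C} ∩ W={C} → {C} (+0)
site 0, node LWX: LW={C} ∪ X={A} → {A,C} (+1)
site 0, node LMWX: LWX={A,C} ∪ M={G} → {A,C,G} (+1)
site 0, node BLMNSWX: BNS={G} ∩ LMWX={A,C,G} → {G} (+0)
site 1, node BN: B={C} ∩ N={C} → {C} (+0)
site 1, node BNS: BN={C} ∪ S={T} → {C,T} (+1)
site 1, node LW: L={C} ∪ W={T} → {C,T} (+1)
site 1, node LWX: LW={C,T} ∪ X={G} → {C,G,T} (+1)
site 1, node LMWX: LWX={C,G,T} ∩ M={T} → {T} (+0)
site 1, node BLMNSWX: BNS={C,T} ∩ LMWX={T} → {T} (+0)
site 2, node BN: B={T} ∪ N={G} → {G,T} (+1)
site 2, node BNS: BN={G,T} ∪ S={A} → {A,G,T} (+1)
site 2, node LW: L={A} ∪ W={C} → {A,C} (+1)
site 2, node LWX: LW={A,C} ∪ X={G} → {A,C,G} (+1)
site 2, node LMWX: LWX={A,C,G} ∩ M={C} → {C} (+0)
site 2, node BLMNSWX: BNS={A,G,T} ∪ LMWX={C} → {A,C,G,T} (+1)
site 3, node BN: B={T} ∪ N={G} → {G,T} (+1)
site 3, node BNS: BN={G,T} ∪ S={C} → {C,G,T} (+1)
site 3, node LW: L={T} ∪ W={A} → {A,T} (+1)
site 3, node LWX: LW={A,T} ∩ X={T} → {T} (+0)
site 3, node LMWX: LWX={T} ∪ M={A} → {A,T} (+1)
site 3, node BLMNSWX: BNS={C,G,T} ∩ LMWX={A,T} → {T} (+0)
per-site changes: [2, 3, 5, 4]; total = 14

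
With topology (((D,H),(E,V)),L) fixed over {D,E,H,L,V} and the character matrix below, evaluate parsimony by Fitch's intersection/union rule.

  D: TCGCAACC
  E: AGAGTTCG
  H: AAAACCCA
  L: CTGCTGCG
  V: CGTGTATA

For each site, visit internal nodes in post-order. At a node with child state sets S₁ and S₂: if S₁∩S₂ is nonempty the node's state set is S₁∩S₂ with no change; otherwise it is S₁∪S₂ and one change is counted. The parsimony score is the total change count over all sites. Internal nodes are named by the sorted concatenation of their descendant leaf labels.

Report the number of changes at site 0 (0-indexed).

3

[col 0] DH: children D:{T}, H:{A} ∪→ {A,T}; cost 1
[col 0] EV: children E:{A}, V:{C} ∪→ {A,C}; cost 1
[col 0] DEHV: children DH:{A,T}, EV:{A,C} ∩→ {A}; cost 0
[col 0] DEHLV: children DEHV:{A}, L:{C} ∪→ {A,C}; cost 1
[col 1] DH: children D:{C}, H:{A} ∪→ {A,C}; cost 1
[col 1] EV: children E:{G}, V:{G} ∩→ {G}; cost 0
[col 1] DEHV: children DH:{A,C}, EV:{G} ∪→ {A,C,G}; cost 1
[col 1] DEHLV: children DEHV:{A,C,G}, L:{T} ∪→ {A,C,G,T}; cost 1
[col 2] DH: children D:{G}, H:{A} ∪→ {A,G}; cost 1
[col 2] EV: children E:{A}, V:{T} ∪→ {A,T}; cost 1
[col 2] DEHV: children DH:{A,G}, EV:{A,T} ∩→ {A}; cost 0
[col 2] DEHLV: children DEHV:{A}, L:{G} ∪→ {A,G}; cost 1
[col 3] DH: children D:{C}, H:{A} ∪→ {A,C}; cost 1
[col 3] EV: children E:{G}, V:{G} ∩→ {G}; cost 0
[col 3] DEHV: children DH:{A,C}, EV:{G} ∪→ {A,C,G}; cost 1
[col 3] DEHLV: children DEHV:{A,C,G}, L:{C} ∩→ {C}; cost 0
[col 4] DH: children D:{A}, H:{C} ∪→ {A,C}; cost 1
[col 4] EV: children E:{T}, V:{T} ∩→ {T}; cost 0
[col 4] DEHV: children DH:{A,C}, EV:{T} ∪→ {A,C,T}; cost 1
[col 4] DEHLV: children DEHV:{A,C,T}, L:{T} ∩→ {T}; cost 0
[col 5] DH: children D:{A}, H:{C} ∪→ {A,C}; cost 1
[col 5] EV: children E:{T}, V:{A} ∪→ {A,T}; cost 1
[col 5] DEHV: children DH:{A,C}, EV:{A,T} ∩→ {A}; cost 0
[col 5] DEHLV: children DEHV:{A}, L:{G} ∪→ {A,G}; cost 1
[col 6] DH: children D:{C}, H:{C} ∩→ {C}; cost 0
[col 6] EV: children E:{C}, V:{T} ∪→ {C,T}; cost 1
[col 6] DEHV: children DH:{C}, EV:{C,T} ∩→ {C}; cost 0
[col 6] DEHLV: children DEHV:{C}, L:{C} ∩→ {C}; cost 0
[col 7] DH: children D:{C}, H:{A} ∪→ {A,C}; cost 1
[col 7] EV: children E:{G}, V:{A} ∪→ {A,G}; cost 1
[col 7] DEHV: children DH:{A,C}, EV:{A,G} ∩→ {A}; cost 0
[col 7] DEHLV: children DEHV:{A}, L:{G} ∪→ {A,G}; cost 1
per-site changes: [3, 3, 3, 2, 2, 3, 1, 3]; total = 20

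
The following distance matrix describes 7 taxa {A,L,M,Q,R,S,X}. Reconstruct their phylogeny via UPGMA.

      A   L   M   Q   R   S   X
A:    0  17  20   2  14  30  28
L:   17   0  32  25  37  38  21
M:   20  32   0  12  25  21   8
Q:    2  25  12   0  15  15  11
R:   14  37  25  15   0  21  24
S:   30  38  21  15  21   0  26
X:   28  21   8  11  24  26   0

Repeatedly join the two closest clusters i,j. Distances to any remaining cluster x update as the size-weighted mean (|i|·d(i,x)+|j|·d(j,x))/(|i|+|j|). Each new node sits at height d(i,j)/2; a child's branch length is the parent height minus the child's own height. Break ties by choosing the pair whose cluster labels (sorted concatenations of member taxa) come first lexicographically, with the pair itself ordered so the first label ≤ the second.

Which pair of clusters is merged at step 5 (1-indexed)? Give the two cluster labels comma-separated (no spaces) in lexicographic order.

AMQRX,S

step 1: merge (A,Q) at d=2; branch lengths A→1, Q→1; new cluster AQ
  updated: d(AQ,L)=21, d(AQ,M)=16, d(AQ,R)=29/2, d(AQ,S)=45/2, d(AQ,X)=39/2
step 2: merge (M,X) at d=8; branch lengths M→4, X→4; new cluster MX
  updated: d(AQ,MX)=71/4, d(L,MX)=53/2, d(MX,R)=49/2, d(MX,S)=47/2
step 3: merge (AQ,R) at d=29/2; branch lengths AQ→25/4, R→29/4; new cluster AQR
  updated: d(AQR,L)=79/3, d(AQR,MX)=20, d(AQR,S)=22
step 4: merge (AQR,MX) at d=20; branch lengths AQR→11/4, MX→6; new cluster AMQRX
  updated: d(AMQRX,L)=132/5, d(AMQRX,S)=113/5
step 5: merge (AMQRX,S) at d=113/5; branch lengths AMQRX→13/10, S→113/10; new cluster AMQRSX
  updated: d(AMQRSX,L)=85/3
step 6: merge (AMQRSX,L) at d=85/3; branch lengths AMQRSX→43/15, L→85/6; new cluster ALMQRSX
final tree: (((((A:1,Q:1):25/4,R:29/4):11/4,(M:4,X:4):6):13/10,S:113/10):43/15,L:85/6)
total length: 3713/60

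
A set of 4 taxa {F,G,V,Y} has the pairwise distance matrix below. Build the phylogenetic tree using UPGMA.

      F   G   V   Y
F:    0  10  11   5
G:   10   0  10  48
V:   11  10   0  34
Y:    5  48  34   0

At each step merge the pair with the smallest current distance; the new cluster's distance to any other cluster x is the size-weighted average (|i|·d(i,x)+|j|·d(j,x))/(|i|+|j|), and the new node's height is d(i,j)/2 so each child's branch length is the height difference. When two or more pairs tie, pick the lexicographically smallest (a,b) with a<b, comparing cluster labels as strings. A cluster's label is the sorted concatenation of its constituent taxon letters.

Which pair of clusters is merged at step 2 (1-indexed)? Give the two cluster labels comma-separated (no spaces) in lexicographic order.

1. join F+Y (d=5) ⇒ FY; edges |F|=5/2, |Y|=5/2
  updated: d(FY,G)=29, d(FY,V)=45/2
2. join G+V (d=10) ⇒ GV; edges |G|=5, |V|=5
  updated: d(FY,GV)=103/4
3. join FY+GV (d=103/4) ⇒ FGVY; edges |FY|=83/8, |GV|=63/8
final tree: ((F:5/2,Y:5/2):83/8,(G:5,V:5):63/8)
total length: 133/4

G,V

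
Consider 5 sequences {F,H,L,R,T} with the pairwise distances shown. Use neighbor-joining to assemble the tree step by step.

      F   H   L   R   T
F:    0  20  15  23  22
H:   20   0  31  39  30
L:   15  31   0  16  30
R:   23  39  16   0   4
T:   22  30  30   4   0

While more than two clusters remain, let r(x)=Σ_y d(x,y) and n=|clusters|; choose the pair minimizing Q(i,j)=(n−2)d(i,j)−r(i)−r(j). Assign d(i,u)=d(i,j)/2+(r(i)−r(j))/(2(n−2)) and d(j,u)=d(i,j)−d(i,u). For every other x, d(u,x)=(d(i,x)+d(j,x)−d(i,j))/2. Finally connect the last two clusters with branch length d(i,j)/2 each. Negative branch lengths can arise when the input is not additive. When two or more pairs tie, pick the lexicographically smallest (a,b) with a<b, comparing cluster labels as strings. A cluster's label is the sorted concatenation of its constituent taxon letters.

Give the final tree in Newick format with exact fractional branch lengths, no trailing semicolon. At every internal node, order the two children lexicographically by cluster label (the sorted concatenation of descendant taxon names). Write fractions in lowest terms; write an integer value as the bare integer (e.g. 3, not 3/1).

(((F:3,H:17):17/4,L:35/4):49/8,(R:4/3,T:8/3):49/8)

1. join R+T (d=4, Q=-156) ⇒ RT; edges |R|=4/3, |T|=8/3
  updated: d(F,RT)=41/2, d(H,RT)=65/2, d(L,RT)=21
2. join F+H (d=20, Q=-99) ⇒ FH; edges |F|=3, |H|=17
  updated: d(FH,L)=13, d(FH,RT)=33/2
3. join FH+L (d=13, Q=-101/2) ⇒ FHL; edges |FH|=17/4, |L|=35/4
  updated: d(FHL,RT)=49/4
4. join FHL+RT (d=49/4) ⇒ FHLRT; edges |FHL|=49/8, |RT|=49/8
final tree: (((F:3,H:17):17/4,L:35/4):49/8,(R:4/3,T:8/3):49/8)
total length: 197/4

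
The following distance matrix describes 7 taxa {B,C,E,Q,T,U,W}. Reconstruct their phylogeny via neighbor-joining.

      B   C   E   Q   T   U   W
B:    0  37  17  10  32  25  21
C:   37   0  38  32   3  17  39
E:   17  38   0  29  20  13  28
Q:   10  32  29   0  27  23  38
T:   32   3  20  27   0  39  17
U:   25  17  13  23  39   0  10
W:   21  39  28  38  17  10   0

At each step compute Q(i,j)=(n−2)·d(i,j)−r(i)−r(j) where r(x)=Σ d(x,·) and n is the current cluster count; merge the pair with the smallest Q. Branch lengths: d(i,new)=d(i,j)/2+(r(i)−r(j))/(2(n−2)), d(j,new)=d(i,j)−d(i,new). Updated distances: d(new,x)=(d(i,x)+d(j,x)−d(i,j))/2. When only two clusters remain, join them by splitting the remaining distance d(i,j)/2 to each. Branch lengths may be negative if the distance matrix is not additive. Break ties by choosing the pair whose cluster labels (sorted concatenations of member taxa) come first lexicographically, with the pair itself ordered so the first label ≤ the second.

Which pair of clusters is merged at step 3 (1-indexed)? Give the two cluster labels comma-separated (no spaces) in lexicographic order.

U,W

iteration 1: select C,T (d=3, Q=-289); attach at lengths (43/10, -13/10); label the merged cluster CT
  updated: d(B,CT)=33, d(CT,E)=55/2, d(CT,Q)=28, d(CT,U)=53/2, d(CT,W)=53/2
iteration 2: select B,Q (d=10, Q=-194); attach at lengths (9/4, 31/4); label the merged cluster BQ
  updated: d(BQ,CT)=51/2, d(BQ,E)=18, d(BQ,U)=19, d(BQ,W)=49/2
iteration 3: select U,W (d=10, Q=-255/2); attach at lengths (19/12, 101/12); label the merged cluster UW
  updated: d(BQ,UW)=67/4, d(CT,UW)=43/2, d(E,UW)=31/2
iteration 4: select BQ,E (d=18, Q=-341/4); attach at lengths (141/16, 147/16); label the merged cluster BEQ
  updated: d(BEQ,CT)=35/2, d(BEQ,UW)=57/8
iteration 5: select BEQ,CT (d=35/2, Q=-369/8); attach at lengths (25/16, 255/16); label the merged cluster BCEQT
  updated: d(BCEQT,UW)=89/16
iteration 6: select BCEQT,UW (d=89/16); attach at lengths (89/32, 89/32); label the merged cluster BCEQTUW
final tree: ((((B:9/4,Q:31/4):141/16,E:147/16):25/16,(C:43/10,T:-13/10):255/16):89/32,(U:19/12,W:101/12):89/32)
total length: 1025/16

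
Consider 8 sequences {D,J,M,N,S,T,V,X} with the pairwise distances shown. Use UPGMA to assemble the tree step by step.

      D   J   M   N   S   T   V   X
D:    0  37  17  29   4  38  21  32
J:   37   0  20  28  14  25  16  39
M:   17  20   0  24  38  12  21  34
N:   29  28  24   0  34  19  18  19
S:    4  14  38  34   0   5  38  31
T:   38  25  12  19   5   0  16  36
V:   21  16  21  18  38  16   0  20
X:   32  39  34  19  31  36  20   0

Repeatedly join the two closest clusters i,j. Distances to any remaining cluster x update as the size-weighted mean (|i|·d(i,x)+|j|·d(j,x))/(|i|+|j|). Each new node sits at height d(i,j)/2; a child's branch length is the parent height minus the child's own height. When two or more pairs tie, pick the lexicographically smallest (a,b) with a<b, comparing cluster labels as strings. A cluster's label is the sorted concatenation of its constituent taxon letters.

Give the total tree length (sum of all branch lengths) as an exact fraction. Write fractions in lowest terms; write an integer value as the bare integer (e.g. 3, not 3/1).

1. join D+S (d=4) ⇒ DS; edges |D|=2, |S|=2
  updated: d(DS,J)=51/2, d(DS,M)=55/2, d(DS,N)=63/2, d(DS,T)=43/2, d(DS,V)=59/2, d(DS,X)=63/2
2. join M+T (d=12) ⇒ MT; edges |M|=6, |T|=6
  updated: d(DS,MT)=49/2, d(J,MT)=45/2, d(MT,N)=43/2, d(MT,V)=37/2, d(MT,X)=35
3. join J+V (d=16) ⇒ JV; edges |J|=8, |V|=8
  updated: d(DS,JV)=55/2, d(JV,MT)=41/2, d(JV,N)=23, d(JV,X)=59/2
4. join N+X (d=19) ⇒ NX; edges |N|=19/2, |X|=19/2
  updated: d(DS,NX)=63/2, d(JV,NX)=105/4, d(MT,NX)=113/4
5. join JV+MT (d=41/2) ⇒ JMTV; edges |JV|=9/4, |MT|=17/4
  updated: d(DS,JMTV)=26, d(JMTV,NX)=109/4
6. join DS+JMTV (d=26) ⇒ DJMSTV; edges |DS|=11, |JMTV|=11/4
  updated: d(DJMSTV,NX)=86/3
7. join DJMSTV+NX (d=86/3) ⇒ DJMNSTVX; edges |DJMSTV|=4/3, |NX|=29/6
final tree: (((D:2,S:2):11,((J:8,V:8):9/4,(M:6,T:6):17/4):11/4):4/3,(N:19/2,X:19/2):29/6)
total length: 929/12

929/12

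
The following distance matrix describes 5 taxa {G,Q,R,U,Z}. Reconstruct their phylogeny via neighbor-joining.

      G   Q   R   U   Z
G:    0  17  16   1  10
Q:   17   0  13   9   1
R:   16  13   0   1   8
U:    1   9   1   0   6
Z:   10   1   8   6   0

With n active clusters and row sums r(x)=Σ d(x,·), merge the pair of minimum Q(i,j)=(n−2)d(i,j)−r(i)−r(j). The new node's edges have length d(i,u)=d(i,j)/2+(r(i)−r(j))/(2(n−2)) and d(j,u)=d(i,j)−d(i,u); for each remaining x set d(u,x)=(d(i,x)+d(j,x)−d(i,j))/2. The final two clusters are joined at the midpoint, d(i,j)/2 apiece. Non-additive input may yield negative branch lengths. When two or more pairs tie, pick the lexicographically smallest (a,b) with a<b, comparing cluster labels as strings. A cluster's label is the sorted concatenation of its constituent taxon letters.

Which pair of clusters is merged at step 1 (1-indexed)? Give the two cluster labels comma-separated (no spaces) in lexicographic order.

Q,Z

step 1: merge (Q,Z) at d=1, Q=-62; branch lengths Q→3, Z→-2; new cluster QZ
  updated: d(G,QZ)=13, d(QZ,R)=10, d(QZ,U)=7
step 2: merge (G,U) at d=1, Q=-37; branch lengths G→23/4, U→-19/4; new cluster GU
  updated: d(GU,QZ)=19/2, d(GU,R)=8
step 3: merge (GU,QZ) at d=19/2, Q=-55/2; branch lengths GU→15/4, QZ→23/4; new cluster GQUZ
  updated: d(GQUZ,R)=17/4
step 4: merge (GQUZ,R) at d=17/4; branch lengths GQUZ→17/8, R→17/8; new cluster GQRUZ
final tree: (((G:23/4,U:-19/4):15/4,(Q:3,Z:-2):23/4):17/8,R:17/8)
total length: 63/4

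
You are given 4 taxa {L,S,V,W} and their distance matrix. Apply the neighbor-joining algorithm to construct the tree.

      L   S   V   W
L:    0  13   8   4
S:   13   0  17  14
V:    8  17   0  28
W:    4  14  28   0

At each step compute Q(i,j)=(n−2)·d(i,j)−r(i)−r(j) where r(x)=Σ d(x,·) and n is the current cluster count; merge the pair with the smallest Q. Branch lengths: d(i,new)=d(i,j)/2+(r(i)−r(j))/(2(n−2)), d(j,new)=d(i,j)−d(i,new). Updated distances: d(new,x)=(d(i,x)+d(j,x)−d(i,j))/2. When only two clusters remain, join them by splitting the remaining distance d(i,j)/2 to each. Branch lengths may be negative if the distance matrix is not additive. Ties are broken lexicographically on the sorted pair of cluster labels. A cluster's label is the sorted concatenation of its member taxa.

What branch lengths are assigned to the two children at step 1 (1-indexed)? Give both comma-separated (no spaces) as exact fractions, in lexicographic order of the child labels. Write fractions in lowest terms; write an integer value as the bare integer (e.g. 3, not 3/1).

-13/4,29/4

1. join L+W (d=4, Q=-63) ⇒ LW; edges |L|=-13/4, |W|=29/4
  updated: d(LW,S)=23/2, d(LW,V)=16
2. join LW+S (d=23/2, Q=-89/2) ⇒ LSW; edges |LW|=21/4, |S|=25/4
  updated: d(LSW,V)=43/4
3. join LSW+V (d=43/4) ⇒ LSVW; edges |LSW|=43/8, |V|=43/8
final tree: (((L:-13/4,W:29/4):21/4,S:25/4):43/8,V:43/8)
total length: 105/4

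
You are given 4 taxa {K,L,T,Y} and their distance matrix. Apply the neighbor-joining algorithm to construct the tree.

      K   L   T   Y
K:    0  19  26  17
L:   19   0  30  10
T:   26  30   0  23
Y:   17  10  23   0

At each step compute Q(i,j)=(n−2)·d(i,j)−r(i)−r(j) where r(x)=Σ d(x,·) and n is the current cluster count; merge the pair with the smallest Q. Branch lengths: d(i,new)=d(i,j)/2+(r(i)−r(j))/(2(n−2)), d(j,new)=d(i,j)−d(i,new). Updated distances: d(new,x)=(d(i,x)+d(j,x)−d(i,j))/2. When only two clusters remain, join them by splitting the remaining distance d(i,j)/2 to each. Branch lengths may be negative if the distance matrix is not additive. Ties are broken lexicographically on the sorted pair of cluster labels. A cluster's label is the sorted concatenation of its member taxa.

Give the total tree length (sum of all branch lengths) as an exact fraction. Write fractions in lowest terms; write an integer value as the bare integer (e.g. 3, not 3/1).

1. join K+T (d=26, Q=-89) ⇒ KT; edges |K|=35/4, |T|=69/4
  updated: d(KT,L)=23/2, d(KT,Y)=7
2. join KT+L (d=23/2, Q=-57/2) ⇒ KLT; edges |KT|=17/4, |L|=29/4
  updated: d(KLT,Y)=11/4
3. join KLT+Y (d=11/4) ⇒ KLTY; edges |KLT|=11/8, |Y|=11/8
final tree: (((K:35/4,T:69/4):17/4,L:29/4):11/8,Y:11/8)
total length: 161/4

161/4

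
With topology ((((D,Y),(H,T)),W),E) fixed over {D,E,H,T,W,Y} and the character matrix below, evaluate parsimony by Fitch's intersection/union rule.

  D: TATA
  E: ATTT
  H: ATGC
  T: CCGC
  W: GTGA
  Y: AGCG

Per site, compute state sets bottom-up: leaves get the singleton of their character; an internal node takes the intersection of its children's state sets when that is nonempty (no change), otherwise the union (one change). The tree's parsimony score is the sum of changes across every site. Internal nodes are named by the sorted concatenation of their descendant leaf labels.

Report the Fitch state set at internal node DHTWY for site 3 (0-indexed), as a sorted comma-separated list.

site 0, node DY: D={T} ∪ Y={A} → {A,T} (+1)
site 0, node HT: H={A} ∪ T={C} → {A,C} (+1)
site 0, node DHTY: DY={A,T} ∩ HT={A,C} → {A} (+0)
site 0, node DHTWY: DHTY={A} ∪ W={G} → {A,G} (+1)
site 0, node DEHTWY: DHTWY={A,G} ∩ E={A} → {A} (+0)
site 1, node DY: D={A} ∪ Y={G} → {A,G} (+1)
site 1, node HT: H={T} ∪ T={C} → {C,T} (+1)
site 1, node DHTY: DY={A,G} ∪ HT={C,T} → {A,C,G,T} (+1)
site 1, node DHTWY: DHTY={A,C,G,T} ∩ W={T} → {T} (+0)
site 1, node DEHTWY: DHTWY={T} ∩ E={T} → {T} (+0)
site 2, node DY: D={T} ∪ Y={C} → {C,T} (+1)
site 2, node HT: H={G} ∩ T={G} → {G} (+0)
site 2, node DHTY: DY={C,T} ∪ HT={G} → {C,G,T} (+1)
site 2, node DHTWY: DHTY={C,G,T} ∩ W={G} → {G} (+0)
site 2, node DEHTWY: DHTWY={G} ∪ E={T} → {G,T} (+1)
site 3, node DY: D={A} ∪ Y={G} → {A,G} (+1)
site 3, node HT: H={C} ∩ T={C} → {C} (+0)
site 3, node DHTY: DY={A,G} ∪ HT={C} → {A,C,G} (+1)
site 3, node DHTWY: DHTY={A,C,G} ∩ W={A} → {A} (+0)
site 3, node DEHTWY: DHTWY={A} ∪ E={T} → {A,T} (+1)
per-site changes: [3, 3, 3, 3]; total = 12

A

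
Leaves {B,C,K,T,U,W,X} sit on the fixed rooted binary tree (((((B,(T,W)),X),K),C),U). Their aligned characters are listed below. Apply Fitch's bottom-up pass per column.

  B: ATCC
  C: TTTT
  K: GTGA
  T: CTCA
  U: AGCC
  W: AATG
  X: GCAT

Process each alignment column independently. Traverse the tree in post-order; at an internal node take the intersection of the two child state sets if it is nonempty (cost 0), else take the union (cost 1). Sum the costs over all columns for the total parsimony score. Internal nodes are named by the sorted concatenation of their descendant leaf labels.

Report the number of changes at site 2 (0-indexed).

4

TW@0: {C} ∪ {A} = {A,C} (union, +1)
BTW@0: {A} ∩ {A,C} = {A} (intersection, +0)
BTWX@0: {A} ∪ {G} = {A,G} (union, +1)
BKTWX@0: {A,G} ∩ {G} = {G} (intersection, +0)
BCKTWX@0: {G} ∪ {T} = {G,T} (union, +1)
BCKTUWX@0: {G,T} ∪ {A} = {A,G,T} (union, +1)
TW@1: {T} ∪ {A} = {A,T} (union, +1)
BTW@1: {T} ∩ {A,T} = {T} (intersection, +0)
BTWX@1: {T} ∪ {C} = {C,T} (union, +1)
BKTWX@1: {C,T} ∩ {T} = {T} (intersection, +0)
BCKTWX@1: {T} ∩ {T} = {T} (intersection, +0)
BCKTUWX@1: {T} ∪ {G} = {G,T} (union, +1)
TW@2: {C} ∪ {T} = {C,T} (union, +1)
BTW@2: {C} ∩ {C,T} = {C} (intersection, +0)
BTWX@2: {C} ∪ {A} = {A,C} (union, +1)
BKTWX@2: {A,C} ∪ {G} = {A,C,G} (union, +1)
BCKTWX@2: {A,C,G} ∪ {T} = {A,C,G,T} (union, +1)
BCKTUWX@2: {A,C,G,T} ∩ {C} = {C} (intersection, +0)
TW@3: {A} ∪ {G} = {A,G} (union, +1)
BTW@3: {C} ∪ {A,G} = {A,C,G} (union, +1)
BTWX@3: {A,C,G} ∪ {T} = {A,C,G,T} (union, +1)
BKTWX@3: {A,C,G,T} ∩ {A} = {A} (intersection, +0)
BCKTWX@3: {A} ∪ {T} = {A,T} (union, +1)
BCKTUWX@3: {A,T} ∪ {C} = {A,C,T} (union, +1)
per-site changes: [4, 3, 4, 5]; total = 16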